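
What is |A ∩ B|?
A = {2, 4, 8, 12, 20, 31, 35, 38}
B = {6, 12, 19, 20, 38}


Set A = {2, 4, 8, 12, 20, 31, 35, 38}
Set B = {6, 12, 19, 20, 38}
A ∩ B = {12, 20, 38}
|A ∩ B| = 3

3


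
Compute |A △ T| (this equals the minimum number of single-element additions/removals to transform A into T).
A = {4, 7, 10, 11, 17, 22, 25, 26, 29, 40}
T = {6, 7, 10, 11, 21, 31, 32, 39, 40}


Set A = {4, 7, 10, 11, 17, 22, 25, 26, 29, 40}
Set T = {6, 7, 10, 11, 21, 31, 32, 39, 40}
Elements to remove from A (in A, not in T): {4, 17, 22, 25, 26, 29} → 6 removals
Elements to add to A (in T, not in A): {6, 21, 31, 32, 39} → 5 additions
Total edits = 6 + 5 = 11

11


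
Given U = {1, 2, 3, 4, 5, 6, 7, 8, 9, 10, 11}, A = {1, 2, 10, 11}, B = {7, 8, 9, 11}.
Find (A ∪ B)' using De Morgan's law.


U = {1, 2, 3, 4, 5, 6, 7, 8, 9, 10, 11}
A = {1, 2, 10, 11}, B = {7, 8, 9, 11}
A ∪ B = {1, 2, 7, 8, 9, 10, 11}
(A ∪ B)' = U \ (A ∪ B) = {3, 4, 5, 6}
Verification via A' ∩ B': A' = {3, 4, 5, 6, 7, 8, 9}, B' = {1, 2, 3, 4, 5, 6, 10}
A' ∩ B' = {3, 4, 5, 6} ✓

{3, 4, 5, 6}


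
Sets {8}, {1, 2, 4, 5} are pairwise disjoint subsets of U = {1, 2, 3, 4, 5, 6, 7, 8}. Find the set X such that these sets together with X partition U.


U = {1, 2, 3, 4, 5, 6, 7, 8}
Shown blocks: {8}, {1, 2, 4, 5}
A partition's blocks are pairwise disjoint and cover U, so the missing block = U \ (union of shown blocks).
Union of shown blocks: {1, 2, 4, 5, 8}
Missing block = U \ (union) = {3, 6, 7}

{3, 6, 7}


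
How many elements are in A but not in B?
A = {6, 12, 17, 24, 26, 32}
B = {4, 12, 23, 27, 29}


Set A = {6, 12, 17, 24, 26, 32}
Set B = {4, 12, 23, 27, 29}
A \ B = {6, 17, 24, 26, 32}
|A \ B| = 5

5


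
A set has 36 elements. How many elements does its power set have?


The set has 36 elements.
The power set contains all possible subsets.
|P(A)| = 2^|A| = 2^36 = 68719476736

68719476736


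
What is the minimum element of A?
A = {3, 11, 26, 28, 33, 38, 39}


Set A = {3, 11, 26, 28, 33, 38, 39}
Elements in ascending order: 3, 11, 26, 28, 33, 38, 39
The smallest element is 3.

3


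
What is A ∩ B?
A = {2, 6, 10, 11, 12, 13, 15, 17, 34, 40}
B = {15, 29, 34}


Set A = {2, 6, 10, 11, 12, 13, 15, 17, 34, 40}
Set B = {15, 29, 34}
A ∩ B includes only elements in both sets.
Check each element of A against B:
2 ✗, 6 ✗, 10 ✗, 11 ✗, 12 ✗, 13 ✗, 15 ✓, 17 ✗, 34 ✓, 40 ✗
A ∩ B = {15, 34}

{15, 34}


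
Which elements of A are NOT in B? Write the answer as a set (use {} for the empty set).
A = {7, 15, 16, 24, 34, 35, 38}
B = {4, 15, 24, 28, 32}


Set A = {7, 15, 16, 24, 34, 35, 38}
Set B = {4, 15, 24, 28, 32}
Check each element of A against B:
7 ∉ B (include), 15 ∈ B, 16 ∉ B (include), 24 ∈ B, 34 ∉ B (include), 35 ∉ B (include), 38 ∉ B (include)
Elements of A not in B: {7, 16, 34, 35, 38}

{7, 16, 34, 35, 38}


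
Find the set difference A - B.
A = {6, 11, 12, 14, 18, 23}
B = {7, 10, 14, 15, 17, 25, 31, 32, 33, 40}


Set A = {6, 11, 12, 14, 18, 23}
Set B = {7, 10, 14, 15, 17, 25, 31, 32, 33, 40}
A \ B includes elements in A that are not in B.
Check each element of A:
6 (not in B, keep), 11 (not in B, keep), 12 (not in B, keep), 14 (in B, remove), 18 (not in B, keep), 23 (not in B, keep)
A \ B = {6, 11, 12, 18, 23}

{6, 11, 12, 18, 23}


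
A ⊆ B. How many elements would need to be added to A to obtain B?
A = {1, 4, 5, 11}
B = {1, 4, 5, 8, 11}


Set A = {1, 4, 5, 11}, |A| = 4
Set B = {1, 4, 5, 8, 11}, |B| = 5
Since A ⊆ B: B \ A = {8}
|B| - |A| = 5 - 4 = 1

1


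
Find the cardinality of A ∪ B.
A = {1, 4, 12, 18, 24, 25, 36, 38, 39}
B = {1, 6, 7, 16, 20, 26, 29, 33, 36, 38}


Set A = {1, 4, 12, 18, 24, 25, 36, 38, 39}, |A| = 9
Set B = {1, 6, 7, 16, 20, 26, 29, 33, 36, 38}, |B| = 10
A ∩ B = {1, 36, 38}, |A ∩ B| = 3
|A ∪ B| = |A| + |B| - |A ∩ B| = 9 + 10 - 3 = 16

16


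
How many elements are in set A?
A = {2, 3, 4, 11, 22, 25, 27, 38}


Set A = {2, 3, 4, 11, 22, 25, 27, 38}
Listing elements: 2, 3, 4, 11, 22, 25, 27, 38
Counting: 8 elements
|A| = 8

8


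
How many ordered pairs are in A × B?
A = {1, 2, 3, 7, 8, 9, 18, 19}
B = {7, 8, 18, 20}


Set A = {1, 2, 3, 7, 8, 9, 18, 19} has 8 elements.
Set B = {7, 8, 18, 20} has 4 elements.
|A × B| = |A| × |B| = 8 × 4 = 32

32


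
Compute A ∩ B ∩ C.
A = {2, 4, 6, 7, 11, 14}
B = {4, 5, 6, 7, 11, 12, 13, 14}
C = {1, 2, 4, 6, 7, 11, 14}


Set A = {2, 4, 6, 7, 11, 14}
Set B = {4, 5, 6, 7, 11, 12, 13, 14}
Set C = {1, 2, 4, 6, 7, 11, 14}
First, A ∩ B = {4, 6, 7, 11, 14}
Then, (A ∩ B) ∩ C = {4, 6, 7, 11, 14}

{4, 6, 7, 11, 14}


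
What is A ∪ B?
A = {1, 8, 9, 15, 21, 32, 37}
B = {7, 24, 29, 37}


Set A = {1, 8, 9, 15, 21, 32, 37}
Set B = {7, 24, 29, 37}
A ∪ B includes all elements in either set.
Elements from A: {1, 8, 9, 15, 21, 32, 37}
Elements from B not already included: {7, 24, 29}
A ∪ B = {1, 7, 8, 9, 15, 21, 24, 29, 32, 37}

{1, 7, 8, 9, 15, 21, 24, 29, 32, 37}


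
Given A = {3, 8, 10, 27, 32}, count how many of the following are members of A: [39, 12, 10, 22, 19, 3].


Set A = {3, 8, 10, 27, 32}
Candidates: [39, 12, 10, 22, 19, 3]
Check each candidate:
39 ∉ A, 12 ∉ A, 10 ∈ A, 22 ∉ A, 19 ∉ A, 3 ∈ A
Count of candidates in A: 2

2


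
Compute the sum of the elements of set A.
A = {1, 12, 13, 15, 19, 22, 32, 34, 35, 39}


Set A = {1, 12, 13, 15, 19, 22, 32, 34, 35, 39}
Sum = 1 + 12 + 13 + 15 + 19 + 22 + 32 + 34 + 35 + 39 = 222

222


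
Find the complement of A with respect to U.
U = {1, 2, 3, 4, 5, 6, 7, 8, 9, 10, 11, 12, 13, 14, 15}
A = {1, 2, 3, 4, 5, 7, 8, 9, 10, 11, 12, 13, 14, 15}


Universal set U = {1, 2, 3, 4, 5, 6, 7, 8, 9, 10, 11, 12, 13, 14, 15}
Set A = {1, 2, 3, 4, 5, 7, 8, 9, 10, 11, 12, 13, 14, 15}
A' = U \ A = elements in U but not in A
Checking each element of U:
1 (in A, exclude), 2 (in A, exclude), 3 (in A, exclude), 4 (in A, exclude), 5 (in A, exclude), 6 (not in A, include), 7 (in A, exclude), 8 (in A, exclude), 9 (in A, exclude), 10 (in A, exclude), 11 (in A, exclude), 12 (in A, exclude), 13 (in A, exclude), 14 (in A, exclude), 15 (in A, exclude)
A' = {6}

{6}


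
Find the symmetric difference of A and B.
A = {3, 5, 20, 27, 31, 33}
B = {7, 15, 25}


Set A = {3, 5, 20, 27, 31, 33}
Set B = {7, 15, 25}
A △ B = (A \ B) ∪ (B \ A)
Elements in A but not B: {3, 5, 20, 27, 31, 33}
Elements in B but not A: {7, 15, 25}
A △ B = {3, 5, 7, 15, 20, 25, 27, 31, 33}

{3, 5, 7, 15, 20, 25, 27, 31, 33}


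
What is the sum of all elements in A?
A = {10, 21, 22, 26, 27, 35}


Set A = {10, 21, 22, 26, 27, 35}
Sum = 10 + 21 + 22 + 26 + 27 + 35 = 141

141


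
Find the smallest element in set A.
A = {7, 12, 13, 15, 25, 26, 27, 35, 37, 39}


Set A = {7, 12, 13, 15, 25, 26, 27, 35, 37, 39}
Elements in ascending order: 7, 12, 13, 15, 25, 26, 27, 35, 37, 39
The smallest element is 7.

7


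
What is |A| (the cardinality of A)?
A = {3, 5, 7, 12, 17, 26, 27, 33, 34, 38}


Set A = {3, 5, 7, 12, 17, 26, 27, 33, 34, 38}
Listing elements: 3, 5, 7, 12, 17, 26, 27, 33, 34, 38
Counting: 10 elements
|A| = 10

10


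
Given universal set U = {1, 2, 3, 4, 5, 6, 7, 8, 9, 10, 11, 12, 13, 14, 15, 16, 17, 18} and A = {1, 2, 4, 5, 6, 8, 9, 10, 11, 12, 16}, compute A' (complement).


Universal set U = {1, 2, 3, 4, 5, 6, 7, 8, 9, 10, 11, 12, 13, 14, 15, 16, 17, 18}
Set A = {1, 2, 4, 5, 6, 8, 9, 10, 11, 12, 16}
A' = U \ A = elements in U but not in A
Checking each element of U:
1 (in A, exclude), 2 (in A, exclude), 3 (not in A, include), 4 (in A, exclude), 5 (in A, exclude), 6 (in A, exclude), 7 (not in A, include), 8 (in A, exclude), 9 (in A, exclude), 10 (in A, exclude), 11 (in A, exclude), 12 (in A, exclude), 13 (not in A, include), 14 (not in A, include), 15 (not in A, include), 16 (in A, exclude), 17 (not in A, include), 18 (not in A, include)
A' = {3, 7, 13, 14, 15, 17, 18}

{3, 7, 13, 14, 15, 17, 18}


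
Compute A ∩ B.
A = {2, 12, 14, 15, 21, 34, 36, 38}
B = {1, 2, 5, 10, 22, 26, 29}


Set A = {2, 12, 14, 15, 21, 34, 36, 38}
Set B = {1, 2, 5, 10, 22, 26, 29}
A ∩ B includes only elements in both sets.
Check each element of A against B:
2 ✓, 12 ✗, 14 ✗, 15 ✗, 21 ✗, 34 ✗, 36 ✗, 38 ✗
A ∩ B = {2}

{2}


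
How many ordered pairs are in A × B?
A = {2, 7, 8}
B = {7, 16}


Set A = {2, 7, 8} has 3 elements.
Set B = {7, 16} has 2 elements.
|A × B| = |A| × |B| = 3 × 2 = 6

6


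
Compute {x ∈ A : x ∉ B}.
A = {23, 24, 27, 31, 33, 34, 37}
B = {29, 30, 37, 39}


Set A = {23, 24, 27, 31, 33, 34, 37}
Set B = {29, 30, 37, 39}
Check each element of A against B:
23 ∉ B (include), 24 ∉ B (include), 27 ∉ B (include), 31 ∉ B (include), 33 ∉ B (include), 34 ∉ B (include), 37 ∈ B
Elements of A not in B: {23, 24, 27, 31, 33, 34}

{23, 24, 27, 31, 33, 34}


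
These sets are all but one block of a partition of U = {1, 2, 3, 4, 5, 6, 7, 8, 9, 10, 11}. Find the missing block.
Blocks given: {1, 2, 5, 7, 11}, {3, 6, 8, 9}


U = {1, 2, 3, 4, 5, 6, 7, 8, 9, 10, 11}
Shown blocks: {1, 2, 5, 7, 11}, {3, 6, 8, 9}
A partition's blocks are pairwise disjoint and cover U, so the missing block = U \ (union of shown blocks).
Union of shown blocks: {1, 2, 3, 5, 6, 7, 8, 9, 11}
Missing block = U \ (union) = {4, 10}

{4, 10}


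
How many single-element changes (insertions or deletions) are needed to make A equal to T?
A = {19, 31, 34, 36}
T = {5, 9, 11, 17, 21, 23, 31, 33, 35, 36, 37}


Set A = {19, 31, 34, 36}
Set T = {5, 9, 11, 17, 21, 23, 31, 33, 35, 36, 37}
Elements to remove from A (in A, not in T): {19, 34} → 2 removals
Elements to add to A (in T, not in A): {5, 9, 11, 17, 21, 23, 33, 35, 37} → 9 additions
Total edits = 2 + 9 = 11

11


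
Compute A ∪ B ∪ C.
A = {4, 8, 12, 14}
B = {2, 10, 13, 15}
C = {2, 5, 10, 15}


Set A = {4, 8, 12, 14}
Set B = {2, 10, 13, 15}
Set C = {2, 5, 10, 15}
First, A ∪ B = {2, 4, 8, 10, 12, 13, 14, 15}
Then, (A ∪ B) ∪ C = {2, 4, 5, 8, 10, 12, 13, 14, 15}

{2, 4, 5, 8, 10, 12, 13, 14, 15}


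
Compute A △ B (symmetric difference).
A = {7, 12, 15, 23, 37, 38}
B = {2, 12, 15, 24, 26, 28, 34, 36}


Set A = {7, 12, 15, 23, 37, 38}
Set B = {2, 12, 15, 24, 26, 28, 34, 36}
A △ B = (A \ B) ∪ (B \ A)
Elements in A but not B: {7, 23, 37, 38}
Elements in B but not A: {2, 24, 26, 28, 34, 36}
A △ B = {2, 7, 23, 24, 26, 28, 34, 36, 37, 38}

{2, 7, 23, 24, 26, 28, 34, 36, 37, 38}


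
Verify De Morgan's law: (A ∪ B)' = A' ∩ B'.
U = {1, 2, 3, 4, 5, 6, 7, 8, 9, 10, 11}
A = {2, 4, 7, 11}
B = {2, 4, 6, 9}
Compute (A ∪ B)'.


U = {1, 2, 3, 4, 5, 6, 7, 8, 9, 10, 11}
A = {2, 4, 7, 11}, B = {2, 4, 6, 9}
A ∪ B = {2, 4, 6, 7, 9, 11}
(A ∪ B)' = U \ (A ∪ B) = {1, 3, 5, 8, 10}
Verification via A' ∩ B': A' = {1, 3, 5, 6, 8, 9, 10}, B' = {1, 3, 5, 7, 8, 10, 11}
A' ∩ B' = {1, 3, 5, 8, 10} ✓

{1, 3, 5, 8, 10}


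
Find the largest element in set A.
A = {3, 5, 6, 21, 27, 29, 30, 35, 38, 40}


Set A = {3, 5, 6, 21, 27, 29, 30, 35, 38, 40}
Elements in ascending order: 3, 5, 6, 21, 27, 29, 30, 35, 38, 40
The largest element is 40.

40


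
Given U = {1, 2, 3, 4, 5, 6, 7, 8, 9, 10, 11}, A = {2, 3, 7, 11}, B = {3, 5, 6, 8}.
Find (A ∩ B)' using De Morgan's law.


U = {1, 2, 3, 4, 5, 6, 7, 8, 9, 10, 11}
A = {2, 3, 7, 11}, B = {3, 5, 6, 8}
A ∩ B = {3}
(A ∩ B)' = U \ (A ∩ B) = {1, 2, 4, 5, 6, 7, 8, 9, 10, 11}
Verification via A' ∪ B': A' = {1, 4, 5, 6, 8, 9, 10}, B' = {1, 2, 4, 7, 9, 10, 11}
A' ∪ B' = {1, 2, 4, 5, 6, 7, 8, 9, 10, 11} ✓

{1, 2, 4, 5, 6, 7, 8, 9, 10, 11}


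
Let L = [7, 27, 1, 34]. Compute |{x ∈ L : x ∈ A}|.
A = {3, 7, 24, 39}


Set A = {3, 7, 24, 39}
Candidates: [7, 27, 1, 34]
Check each candidate:
7 ∈ A, 27 ∉ A, 1 ∉ A, 34 ∉ A
Count of candidates in A: 1

1


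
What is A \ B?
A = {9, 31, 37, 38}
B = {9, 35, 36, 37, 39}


Set A = {9, 31, 37, 38}
Set B = {9, 35, 36, 37, 39}
A \ B includes elements in A that are not in B.
Check each element of A:
9 (in B, remove), 31 (not in B, keep), 37 (in B, remove), 38 (not in B, keep)
A \ B = {31, 38}

{31, 38}


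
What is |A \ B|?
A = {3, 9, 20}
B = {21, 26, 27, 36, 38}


Set A = {3, 9, 20}
Set B = {21, 26, 27, 36, 38}
A \ B = {3, 9, 20}
|A \ B| = 3

3


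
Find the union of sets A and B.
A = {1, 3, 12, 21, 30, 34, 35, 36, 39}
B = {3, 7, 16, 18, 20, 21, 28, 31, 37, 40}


Set A = {1, 3, 12, 21, 30, 34, 35, 36, 39}
Set B = {3, 7, 16, 18, 20, 21, 28, 31, 37, 40}
A ∪ B includes all elements in either set.
Elements from A: {1, 3, 12, 21, 30, 34, 35, 36, 39}
Elements from B not already included: {7, 16, 18, 20, 28, 31, 37, 40}
A ∪ B = {1, 3, 7, 12, 16, 18, 20, 21, 28, 30, 31, 34, 35, 36, 37, 39, 40}

{1, 3, 7, 12, 16, 18, 20, 21, 28, 30, 31, 34, 35, 36, 37, 39, 40}


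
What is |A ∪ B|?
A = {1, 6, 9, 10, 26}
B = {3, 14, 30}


Set A = {1, 6, 9, 10, 26}, |A| = 5
Set B = {3, 14, 30}, |B| = 3
A ∩ B = {}, |A ∩ B| = 0
|A ∪ B| = |A| + |B| - |A ∩ B| = 5 + 3 - 0 = 8

8


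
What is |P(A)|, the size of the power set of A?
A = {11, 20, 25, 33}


Set A = {11, 20, 25, 33}
|A| = 4
The power set P(A) contains all subsets of A.
|P(A)| = 2^|A| = 2^4 = 16

16


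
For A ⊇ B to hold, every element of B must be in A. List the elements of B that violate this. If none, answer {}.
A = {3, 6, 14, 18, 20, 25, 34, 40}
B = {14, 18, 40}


Set A = {3, 6, 14, 18, 20, 25, 34, 40}
Set B = {14, 18, 40}
Check each element of B against A:
14 ∈ A, 18 ∈ A, 40 ∈ A
Elements of B not in A: {}

{}


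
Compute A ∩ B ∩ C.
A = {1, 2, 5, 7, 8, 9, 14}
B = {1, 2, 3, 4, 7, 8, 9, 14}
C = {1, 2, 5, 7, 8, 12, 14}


Set A = {1, 2, 5, 7, 8, 9, 14}
Set B = {1, 2, 3, 4, 7, 8, 9, 14}
Set C = {1, 2, 5, 7, 8, 12, 14}
First, A ∩ B = {1, 2, 7, 8, 9, 14}
Then, (A ∩ B) ∩ C = {1, 2, 7, 8, 14}

{1, 2, 7, 8, 14}


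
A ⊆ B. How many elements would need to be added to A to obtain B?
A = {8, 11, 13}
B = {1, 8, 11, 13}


Set A = {8, 11, 13}, |A| = 3
Set B = {1, 8, 11, 13}, |B| = 4
Since A ⊆ B: B \ A = {1}
|B| - |A| = 4 - 3 = 1

1


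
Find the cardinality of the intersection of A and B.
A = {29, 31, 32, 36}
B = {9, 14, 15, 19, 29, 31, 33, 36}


Set A = {29, 31, 32, 36}
Set B = {9, 14, 15, 19, 29, 31, 33, 36}
A ∩ B = {29, 31, 36}
|A ∩ B| = 3

3


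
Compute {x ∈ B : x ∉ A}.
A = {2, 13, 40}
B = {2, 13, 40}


Set A = {2, 13, 40}
Set B = {2, 13, 40}
Check each element of B against A:
2 ∈ A, 13 ∈ A, 40 ∈ A
Elements of B not in A: {}

{}


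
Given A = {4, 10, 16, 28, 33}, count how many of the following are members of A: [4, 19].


Set A = {4, 10, 16, 28, 33}
Candidates: [4, 19]
Check each candidate:
4 ∈ A, 19 ∉ A
Count of candidates in A: 1

1


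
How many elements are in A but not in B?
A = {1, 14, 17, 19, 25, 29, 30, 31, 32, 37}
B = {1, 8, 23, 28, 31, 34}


Set A = {1, 14, 17, 19, 25, 29, 30, 31, 32, 37}
Set B = {1, 8, 23, 28, 31, 34}
A \ B = {14, 17, 19, 25, 29, 30, 32, 37}
|A \ B| = 8

8


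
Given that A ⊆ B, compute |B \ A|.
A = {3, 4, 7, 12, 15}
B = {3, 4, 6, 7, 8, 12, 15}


Set A = {3, 4, 7, 12, 15}, |A| = 5
Set B = {3, 4, 6, 7, 8, 12, 15}, |B| = 7
Since A ⊆ B: B \ A = {6, 8}
|B| - |A| = 7 - 5 = 2

2


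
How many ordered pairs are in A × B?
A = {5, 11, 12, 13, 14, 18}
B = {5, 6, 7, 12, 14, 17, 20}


Set A = {5, 11, 12, 13, 14, 18} has 6 elements.
Set B = {5, 6, 7, 12, 14, 17, 20} has 7 elements.
|A × B| = |A| × |B| = 6 × 7 = 42

42


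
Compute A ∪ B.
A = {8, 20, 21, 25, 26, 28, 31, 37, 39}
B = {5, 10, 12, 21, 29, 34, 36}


Set A = {8, 20, 21, 25, 26, 28, 31, 37, 39}
Set B = {5, 10, 12, 21, 29, 34, 36}
A ∪ B includes all elements in either set.
Elements from A: {8, 20, 21, 25, 26, 28, 31, 37, 39}
Elements from B not already included: {5, 10, 12, 29, 34, 36}
A ∪ B = {5, 8, 10, 12, 20, 21, 25, 26, 28, 29, 31, 34, 36, 37, 39}

{5, 8, 10, 12, 20, 21, 25, 26, 28, 29, 31, 34, 36, 37, 39}


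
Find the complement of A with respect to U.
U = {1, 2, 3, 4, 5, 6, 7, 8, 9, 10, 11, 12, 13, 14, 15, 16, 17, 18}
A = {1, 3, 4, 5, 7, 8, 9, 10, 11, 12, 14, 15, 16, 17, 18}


Universal set U = {1, 2, 3, 4, 5, 6, 7, 8, 9, 10, 11, 12, 13, 14, 15, 16, 17, 18}
Set A = {1, 3, 4, 5, 7, 8, 9, 10, 11, 12, 14, 15, 16, 17, 18}
A' = U \ A = elements in U but not in A
Checking each element of U:
1 (in A, exclude), 2 (not in A, include), 3 (in A, exclude), 4 (in A, exclude), 5 (in A, exclude), 6 (not in A, include), 7 (in A, exclude), 8 (in A, exclude), 9 (in A, exclude), 10 (in A, exclude), 11 (in A, exclude), 12 (in A, exclude), 13 (not in A, include), 14 (in A, exclude), 15 (in A, exclude), 16 (in A, exclude), 17 (in A, exclude), 18 (in A, exclude)
A' = {2, 6, 13}

{2, 6, 13}


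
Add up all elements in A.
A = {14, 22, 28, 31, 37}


Set A = {14, 22, 28, 31, 37}
Sum = 14 + 22 + 28 + 31 + 37 = 132

132


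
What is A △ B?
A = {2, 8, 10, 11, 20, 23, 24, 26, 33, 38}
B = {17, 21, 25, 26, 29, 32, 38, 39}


Set A = {2, 8, 10, 11, 20, 23, 24, 26, 33, 38}
Set B = {17, 21, 25, 26, 29, 32, 38, 39}
A △ B = (A \ B) ∪ (B \ A)
Elements in A but not B: {2, 8, 10, 11, 20, 23, 24, 33}
Elements in B but not A: {17, 21, 25, 29, 32, 39}
A △ B = {2, 8, 10, 11, 17, 20, 21, 23, 24, 25, 29, 32, 33, 39}

{2, 8, 10, 11, 17, 20, 21, 23, 24, 25, 29, 32, 33, 39}


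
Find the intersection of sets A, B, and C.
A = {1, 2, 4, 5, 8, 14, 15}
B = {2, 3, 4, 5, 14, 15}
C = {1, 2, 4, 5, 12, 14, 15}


Set A = {1, 2, 4, 5, 8, 14, 15}
Set B = {2, 3, 4, 5, 14, 15}
Set C = {1, 2, 4, 5, 12, 14, 15}
First, A ∩ B = {2, 4, 5, 14, 15}
Then, (A ∩ B) ∩ C = {2, 4, 5, 14, 15}

{2, 4, 5, 14, 15}


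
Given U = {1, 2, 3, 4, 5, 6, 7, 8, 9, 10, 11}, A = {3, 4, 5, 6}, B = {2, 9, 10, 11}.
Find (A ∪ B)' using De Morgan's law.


U = {1, 2, 3, 4, 5, 6, 7, 8, 9, 10, 11}
A = {3, 4, 5, 6}, B = {2, 9, 10, 11}
A ∪ B = {2, 3, 4, 5, 6, 9, 10, 11}
(A ∪ B)' = U \ (A ∪ B) = {1, 7, 8}
Verification via A' ∩ B': A' = {1, 2, 7, 8, 9, 10, 11}, B' = {1, 3, 4, 5, 6, 7, 8}
A' ∩ B' = {1, 7, 8} ✓

{1, 7, 8}


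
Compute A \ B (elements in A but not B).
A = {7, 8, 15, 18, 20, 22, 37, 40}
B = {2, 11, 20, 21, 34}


Set A = {7, 8, 15, 18, 20, 22, 37, 40}
Set B = {2, 11, 20, 21, 34}
A \ B includes elements in A that are not in B.
Check each element of A:
7 (not in B, keep), 8 (not in B, keep), 15 (not in B, keep), 18 (not in B, keep), 20 (in B, remove), 22 (not in B, keep), 37 (not in B, keep), 40 (not in B, keep)
A \ B = {7, 8, 15, 18, 22, 37, 40}

{7, 8, 15, 18, 22, 37, 40}


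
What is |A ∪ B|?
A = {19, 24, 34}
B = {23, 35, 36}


Set A = {19, 24, 34}, |A| = 3
Set B = {23, 35, 36}, |B| = 3
A ∩ B = {}, |A ∩ B| = 0
|A ∪ B| = |A| + |B| - |A ∩ B| = 3 + 3 - 0 = 6

6


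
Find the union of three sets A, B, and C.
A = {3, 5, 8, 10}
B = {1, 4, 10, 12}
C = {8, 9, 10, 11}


Set A = {3, 5, 8, 10}
Set B = {1, 4, 10, 12}
Set C = {8, 9, 10, 11}
First, A ∪ B = {1, 3, 4, 5, 8, 10, 12}
Then, (A ∪ B) ∪ C = {1, 3, 4, 5, 8, 9, 10, 11, 12}

{1, 3, 4, 5, 8, 9, 10, 11, 12}


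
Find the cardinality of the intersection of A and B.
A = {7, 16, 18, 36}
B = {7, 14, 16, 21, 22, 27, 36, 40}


Set A = {7, 16, 18, 36}
Set B = {7, 14, 16, 21, 22, 27, 36, 40}
A ∩ B = {7, 16, 36}
|A ∩ B| = 3

3


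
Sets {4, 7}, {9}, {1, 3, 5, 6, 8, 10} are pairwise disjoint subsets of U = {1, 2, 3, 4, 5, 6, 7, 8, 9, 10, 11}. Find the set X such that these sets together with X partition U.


U = {1, 2, 3, 4, 5, 6, 7, 8, 9, 10, 11}
Shown blocks: {4, 7}, {9}, {1, 3, 5, 6, 8, 10}
A partition's blocks are pairwise disjoint and cover U, so the missing block = U \ (union of shown blocks).
Union of shown blocks: {1, 3, 4, 5, 6, 7, 8, 9, 10}
Missing block = U \ (union) = {2, 11}

{2, 11}


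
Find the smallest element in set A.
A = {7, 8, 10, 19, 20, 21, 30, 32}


Set A = {7, 8, 10, 19, 20, 21, 30, 32}
Elements in ascending order: 7, 8, 10, 19, 20, 21, 30, 32
The smallest element is 7.

7


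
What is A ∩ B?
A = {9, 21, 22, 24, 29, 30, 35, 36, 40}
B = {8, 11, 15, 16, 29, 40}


Set A = {9, 21, 22, 24, 29, 30, 35, 36, 40}
Set B = {8, 11, 15, 16, 29, 40}
A ∩ B includes only elements in both sets.
Check each element of A against B:
9 ✗, 21 ✗, 22 ✗, 24 ✗, 29 ✓, 30 ✗, 35 ✗, 36 ✗, 40 ✓
A ∩ B = {29, 40}

{29, 40}


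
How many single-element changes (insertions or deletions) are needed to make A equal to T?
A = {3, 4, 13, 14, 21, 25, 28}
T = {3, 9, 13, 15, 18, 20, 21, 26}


Set A = {3, 4, 13, 14, 21, 25, 28}
Set T = {3, 9, 13, 15, 18, 20, 21, 26}
Elements to remove from A (in A, not in T): {4, 14, 25, 28} → 4 removals
Elements to add to A (in T, not in A): {9, 15, 18, 20, 26} → 5 additions
Total edits = 4 + 5 = 9

9


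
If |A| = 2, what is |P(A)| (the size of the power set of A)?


The set has 2 elements.
The power set contains all possible subsets.
|P(A)| = 2^|A| = 2^2 = 4

4


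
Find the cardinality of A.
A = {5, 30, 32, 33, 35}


Set A = {5, 30, 32, 33, 35}
Listing elements: 5, 30, 32, 33, 35
Counting: 5 elements
|A| = 5

5


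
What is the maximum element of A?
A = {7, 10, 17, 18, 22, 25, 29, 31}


Set A = {7, 10, 17, 18, 22, 25, 29, 31}
Elements in ascending order: 7, 10, 17, 18, 22, 25, 29, 31
The largest element is 31.

31


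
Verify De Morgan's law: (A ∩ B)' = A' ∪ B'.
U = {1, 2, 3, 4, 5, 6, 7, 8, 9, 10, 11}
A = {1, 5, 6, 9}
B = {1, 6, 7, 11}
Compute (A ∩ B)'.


U = {1, 2, 3, 4, 5, 6, 7, 8, 9, 10, 11}
A = {1, 5, 6, 9}, B = {1, 6, 7, 11}
A ∩ B = {1, 6}
(A ∩ B)' = U \ (A ∩ B) = {2, 3, 4, 5, 7, 8, 9, 10, 11}
Verification via A' ∪ B': A' = {2, 3, 4, 7, 8, 10, 11}, B' = {2, 3, 4, 5, 8, 9, 10}
A' ∪ B' = {2, 3, 4, 5, 7, 8, 9, 10, 11} ✓

{2, 3, 4, 5, 7, 8, 9, 10, 11}


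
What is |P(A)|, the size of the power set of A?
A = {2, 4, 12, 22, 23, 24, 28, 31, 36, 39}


Set A = {2, 4, 12, 22, 23, 24, 28, 31, 36, 39}
|A| = 10
The power set P(A) contains all subsets of A.
|P(A)| = 2^|A| = 2^10 = 1024

1024


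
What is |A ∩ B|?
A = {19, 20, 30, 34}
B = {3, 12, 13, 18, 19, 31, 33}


Set A = {19, 20, 30, 34}
Set B = {3, 12, 13, 18, 19, 31, 33}
A ∩ B = {19}
|A ∩ B| = 1

1


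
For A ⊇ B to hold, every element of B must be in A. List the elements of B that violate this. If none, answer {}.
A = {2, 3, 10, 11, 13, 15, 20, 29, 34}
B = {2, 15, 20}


Set A = {2, 3, 10, 11, 13, 15, 20, 29, 34}
Set B = {2, 15, 20}
Check each element of B against A:
2 ∈ A, 15 ∈ A, 20 ∈ A
Elements of B not in A: {}

{}


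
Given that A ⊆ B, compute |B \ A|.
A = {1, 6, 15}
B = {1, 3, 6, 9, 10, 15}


Set A = {1, 6, 15}, |A| = 3
Set B = {1, 3, 6, 9, 10, 15}, |B| = 6
Since A ⊆ B: B \ A = {3, 9, 10}
|B| - |A| = 6 - 3 = 3

3


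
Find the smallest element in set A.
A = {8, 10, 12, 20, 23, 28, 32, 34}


Set A = {8, 10, 12, 20, 23, 28, 32, 34}
Elements in ascending order: 8, 10, 12, 20, 23, 28, 32, 34
The smallest element is 8.

8


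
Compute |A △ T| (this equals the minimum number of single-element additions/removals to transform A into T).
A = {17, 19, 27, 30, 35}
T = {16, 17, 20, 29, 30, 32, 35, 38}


Set A = {17, 19, 27, 30, 35}
Set T = {16, 17, 20, 29, 30, 32, 35, 38}
Elements to remove from A (in A, not in T): {19, 27} → 2 removals
Elements to add to A (in T, not in A): {16, 20, 29, 32, 38} → 5 additions
Total edits = 2 + 5 = 7

7


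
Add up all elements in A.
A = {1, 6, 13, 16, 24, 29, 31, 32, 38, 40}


Set A = {1, 6, 13, 16, 24, 29, 31, 32, 38, 40}
Sum = 1 + 6 + 13 + 16 + 24 + 29 + 31 + 32 + 38 + 40 = 230

230


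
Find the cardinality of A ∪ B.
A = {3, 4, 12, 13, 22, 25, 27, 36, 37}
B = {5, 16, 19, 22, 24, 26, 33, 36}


Set A = {3, 4, 12, 13, 22, 25, 27, 36, 37}, |A| = 9
Set B = {5, 16, 19, 22, 24, 26, 33, 36}, |B| = 8
A ∩ B = {22, 36}, |A ∩ B| = 2
|A ∪ B| = |A| + |B| - |A ∩ B| = 9 + 8 - 2 = 15

15


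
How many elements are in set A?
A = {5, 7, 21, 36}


Set A = {5, 7, 21, 36}
Listing elements: 5, 7, 21, 36
Counting: 4 elements
|A| = 4

4


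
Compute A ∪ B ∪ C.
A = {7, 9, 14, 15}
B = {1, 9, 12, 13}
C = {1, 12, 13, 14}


Set A = {7, 9, 14, 15}
Set B = {1, 9, 12, 13}
Set C = {1, 12, 13, 14}
First, A ∪ B = {1, 7, 9, 12, 13, 14, 15}
Then, (A ∪ B) ∪ C = {1, 7, 9, 12, 13, 14, 15}

{1, 7, 9, 12, 13, 14, 15}


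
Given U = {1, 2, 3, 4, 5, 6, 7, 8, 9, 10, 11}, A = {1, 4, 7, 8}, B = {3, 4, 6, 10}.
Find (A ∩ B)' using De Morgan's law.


U = {1, 2, 3, 4, 5, 6, 7, 8, 9, 10, 11}
A = {1, 4, 7, 8}, B = {3, 4, 6, 10}
A ∩ B = {4}
(A ∩ B)' = U \ (A ∩ B) = {1, 2, 3, 5, 6, 7, 8, 9, 10, 11}
Verification via A' ∪ B': A' = {2, 3, 5, 6, 9, 10, 11}, B' = {1, 2, 5, 7, 8, 9, 11}
A' ∪ B' = {1, 2, 3, 5, 6, 7, 8, 9, 10, 11} ✓

{1, 2, 3, 5, 6, 7, 8, 9, 10, 11}


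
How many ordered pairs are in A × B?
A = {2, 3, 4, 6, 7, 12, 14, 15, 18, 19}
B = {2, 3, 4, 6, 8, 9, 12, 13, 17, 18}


Set A = {2, 3, 4, 6, 7, 12, 14, 15, 18, 19} has 10 elements.
Set B = {2, 3, 4, 6, 8, 9, 12, 13, 17, 18} has 10 elements.
|A × B| = |A| × |B| = 10 × 10 = 100

100


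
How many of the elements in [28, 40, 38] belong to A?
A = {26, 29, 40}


Set A = {26, 29, 40}
Candidates: [28, 40, 38]
Check each candidate:
28 ∉ A, 40 ∈ A, 38 ∉ A
Count of candidates in A: 1

1


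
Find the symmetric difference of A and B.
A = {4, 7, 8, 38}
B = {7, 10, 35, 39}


Set A = {4, 7, 8, 38}
Set B = {7, 10, 35, 39}
A △ B = (A \ B) ∪ (B \ A)
Elements in A but not B: {4, 8, 38}
Elements in B but not A: {10, 35, 39}
A △ B = {4, 8, 10, 35, 38, 39}

{4, 8, 10, 35, 38, 39}


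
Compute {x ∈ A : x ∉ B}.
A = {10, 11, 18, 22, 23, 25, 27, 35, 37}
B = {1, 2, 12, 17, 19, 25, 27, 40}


Set A = {10, 11, 18, 22, 23, 25, 27, 35, 37}
Set B = {1, 2, 12, 17, 19, 25, 27, 40}
Check each element of A against B:
10 ∉ B (include), 11 ∉ B (include), 18 ∉ B (include), 22 ∉ B (include), 23 ∉ B (include), 25 ∈ B, 27 ∈ B, 35 ∉ B (include), 37 ∉ B (include)
Elements of A not in B: {10, 11, 18, 22, 23, 35, 37}

{10, 11, 18, 22, 23, 35, 37}


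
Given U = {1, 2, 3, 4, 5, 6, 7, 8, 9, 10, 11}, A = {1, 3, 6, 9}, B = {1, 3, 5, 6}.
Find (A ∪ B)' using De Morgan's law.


U = {1, 2, 3, 4, 5, 6, 7, 8, 9, 10, 11}
A = {1, 3, 6, 9}, B = {1, 3, 5, 6}
A ∪ B = {1, 3, 5, 6, 9}
(A ∪ B)' = U \ (A ∪ B) = {2, 4, 7, 8, 10, 11}
Verification via A' ∩ B': A' = {2, 4, 5, 7, 8, 10, 11}, B' = {2, 4, 7, 8, 9, 10, 11}
A' ∩ B' = {2, 4, 7, 8, 10, 11} ✓

{2, 4, 7, 8, 10, 11}


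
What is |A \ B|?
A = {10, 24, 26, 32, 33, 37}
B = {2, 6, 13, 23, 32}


Set A = {10, 24, 26, 32, 33, 37}
Set B = {2, 6, 13, 23, 32}
A \ B = {10, 24, 26, 33, 37}
|A \ B| = 5

5


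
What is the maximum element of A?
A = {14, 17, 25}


Set A = {14, 17, 25}
Elements in ascending order: 14, 17, 25
The largest element is 25.

25


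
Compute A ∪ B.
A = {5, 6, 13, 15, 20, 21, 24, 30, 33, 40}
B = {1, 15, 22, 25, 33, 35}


Set A = {5, 6, 13, 15, 20, 21, 24, 30, 33, 40}
Set B = {1, 15, 22, 25, 33, 35}
A ∪ B includes all elements in either set.
Elements from A: {5, 6, 13, 15, 20, 21, 24, 30, 33, 40}
Elements from B not already included: {1, 22, 25, 35}
A ∪ B = {1, 5, 6, 13, 15, 20, 21, 22, 24, 25, 30, 33, 35, 40}

{1, 5, 6, 13, 15, 20, 21, 22, 24, 25, 30, 33, 35, 40}


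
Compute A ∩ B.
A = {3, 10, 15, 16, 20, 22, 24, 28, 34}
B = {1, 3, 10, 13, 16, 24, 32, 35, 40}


Set A = {3, 10, 15, 16, 20, 22, 24, 28, 34}
Set B = {1, 3, 10, 13, 16, 24, 32, 35, 40}
A ∩ B includes only elements in both sets.
Check each element of A against B:
3 ✓, 10 ✓, 15 ✗, 16 ✓, 20 ✗, 22 ✗, 24 ✓, 28 ✗, 34 ✗
A ∩ B = {3, 10, 16, 24}

{3, 10, 16, 24}


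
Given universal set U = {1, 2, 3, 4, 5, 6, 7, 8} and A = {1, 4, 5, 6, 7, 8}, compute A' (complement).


Universal set U = {1, 2, 3, 4, 5, 6, 7, 8}
Set A = {1, 4, 5, 6, 7, 8}
A' = U \ A = elements in U but not in A
Checking each element of U:
1 (in A, exclude), 2 (not in A, include), 3 (not in A, include), 4 (in A, exclude), 5 (in A, exclude), 6 (in A, exclude), 7 (in A, exclude), 8 (in A, exclude)
A' = {2, 3}

{2, 3}


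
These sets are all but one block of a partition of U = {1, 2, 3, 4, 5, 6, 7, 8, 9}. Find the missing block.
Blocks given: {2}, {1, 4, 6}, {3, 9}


U = {1, 2, 3, 4, 5, 6, 7, 8, 9}
Shown blocks: {2}, {1, 4, 6}, {3, 9}
A partition's blocks are pairwise disjoint and cover U, so the missing block = U \ (union of shown blocks).
Union of shown blocks: {1, 2, 3, 4, 6, 9}
Missing block = U \ (union) = {5, 7, 8}

{5, 7, 8}


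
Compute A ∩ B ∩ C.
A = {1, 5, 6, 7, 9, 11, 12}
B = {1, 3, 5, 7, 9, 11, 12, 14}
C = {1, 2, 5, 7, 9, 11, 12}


Set A = {1, 5, 6, 7, 9, 11, 12}
Set B = {1, 3, 5, 7, 9, 11, 12, 14}
Set C = {1, 2, 5, 7, 9, 11, 12}
First, A ∩ B = {1, 5, 7, 9, 11, 12}
Then, (A ∩ B) ∩ C = {1, 5, 7, 9, 11, 12}

{1, 5, 7, 9, 11, 12}


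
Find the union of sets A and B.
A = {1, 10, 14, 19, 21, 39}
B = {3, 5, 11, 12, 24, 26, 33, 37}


Set A = {1, 10, 14, 19, 21, 39}
Set B = {3, 5, 11, 12, 24, 26, 33, 37}
A ∪ B includes all elements in either set.
Elements from A: {1, 10, 14, 19, 21, 39}
Elements from B not already included: {3, 5, 11, 12, 24, 26, 33, 37}
A ∪ B = {1, 3, 5, 10, 11, 12, 14, 19, 21, 24, 26, 33, 37, 39}

{1, 3, 5, 10, 11, 12, 14, 19, 21, 24, 26, 33, 37, 39}


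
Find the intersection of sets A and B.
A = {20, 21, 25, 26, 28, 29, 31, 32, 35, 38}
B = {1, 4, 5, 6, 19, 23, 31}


Set A = {20, 21, 25, 26, 28, 29, 31, 32, 35, 38}
Set B = {1, 4, 5, 6, 19, 23, 31}
A ∩ B includes only elements in both sets.
Check each element of A against B:
20 ✗, 21 ✗, 25 ✗, 26 ✗, 28 ✗, 29 ✗, 31 ✓, 32 ✗, 35 ✗, 38 ✗
A ∩ B = {31}

{31}


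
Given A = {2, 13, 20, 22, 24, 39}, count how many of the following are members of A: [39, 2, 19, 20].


Set A = {2, 13, 20, 22, 24, 39}
Candidates: [39, 2, 19, 20]
Check each candidate:
39 ∈ A, 2 ∈ A, 19 ∉ A, 20 ∈ A
Count of candidates in A: 3

3


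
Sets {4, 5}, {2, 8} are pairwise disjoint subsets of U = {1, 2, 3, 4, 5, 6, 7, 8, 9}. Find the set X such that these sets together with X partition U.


U = {1, 2, 3, 4, 5, 6, 7, 8, 9}
Shown blocks: {4, 5}, {2, 8}
A partition's blocks are pairwise disjoint and cover U, so the missing block = U \ (union of shown blocks).
Union of shown blocks: {2, 4, 5, 8}
Missing block = U \ (union) = {1, 3, 6, 7, 9}

{1, 3, 6, 7, 9}


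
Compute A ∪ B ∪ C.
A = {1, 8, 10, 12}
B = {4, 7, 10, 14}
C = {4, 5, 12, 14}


Set A = {1, 8, 10, 12}
Set B = {4, 7, 10, 14}
Set C = {4, 5, 12, 14}
First, A ∪ B = {1, 4, 7, 8, 10, 12, 14}
Then, (A ∪ B) ∪ C = {1, 4, 5, 7, 8, 10, 12, 14}

{1, 4, 5, 7, 8, 10, 12, 14}


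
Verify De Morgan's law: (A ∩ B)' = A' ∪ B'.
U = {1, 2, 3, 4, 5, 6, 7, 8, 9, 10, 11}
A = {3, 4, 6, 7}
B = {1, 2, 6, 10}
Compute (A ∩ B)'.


U = {1, 2, 3, 4, 5, 6, 7, 8, 9, 10, 11}
A = {3, 4, 6, 7}, B = {1, 2, 6, 10}
A ∩ B = {6}
(A ∩ B)' = U \ (A ∩ B) = {1, 2, 3, 4, 5, 7, 8, 9, 10, 11}
Verification via A' ∪ B': A' = {1, 2, 5, 8, 9, 10, 11}, B' = {3, 4, 5, 7, 8, 9, 11}
A' ∪ B' = {1, 2, 3, 4, 5, 7, 8, 9, 10, 11} ✓

{1, 2, 3, 4, 5, 7, 8, 9, 10, 11}


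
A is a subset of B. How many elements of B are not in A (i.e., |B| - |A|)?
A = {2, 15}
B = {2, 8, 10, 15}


Set A = {2, 15}, |A| = 2
Set B = {2, 8, 10, 15}, |B| = 4
Since A ⊆ B: B \ A = {8, 10}
|B| - |A| = 4 - 2 = 2

2


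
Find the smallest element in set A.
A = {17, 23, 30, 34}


Set A = {17, 23, 30, 34}
Elements in ascending order: 17, 23, 30, 34
The smallest element is 17.

17


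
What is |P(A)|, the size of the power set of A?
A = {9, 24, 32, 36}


Set A = {9, 24, 32, 36}
|A| = 4
The power set P(A) contains all subsets of A.
|P(A)| = 2^|A| = 2^4 = 16

16


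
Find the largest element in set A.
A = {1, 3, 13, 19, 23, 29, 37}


Set A = {1, 3, 13, 19, 23, 29, 37}
Elements in ascending order: 1, 3, 13, 19, 23, 29, 37
The largest element is 37.

37


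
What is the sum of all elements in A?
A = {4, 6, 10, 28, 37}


Set A = {4, 6, 10, 28, 37}
Sum = 4 + 6 + 10 + 28 + 37 = 85

85


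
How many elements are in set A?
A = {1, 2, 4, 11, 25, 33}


Set A = {1, 2, 4, 11, 25, 33}
Listing elements: 1, 2, 4, 11, 25, 33
Counting: 6 elements
|A| = 6

6


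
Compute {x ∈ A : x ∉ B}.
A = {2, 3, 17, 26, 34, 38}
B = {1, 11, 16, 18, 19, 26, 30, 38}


Set A = {2, 3, 17, 26, 34, 38}
Set B = {1, 11, 16, 18, 19, 26, 30, 38}
Check each element of A against B:
2 ∉ B (include), 3 ∉ B (include), 17 ∉ B (include), 26 ∈ B, 34 ∉ B (include), 38 ∈ B
Elements of A not in B: {2, 3, 17, 34}

{2, 3, 17, 34}


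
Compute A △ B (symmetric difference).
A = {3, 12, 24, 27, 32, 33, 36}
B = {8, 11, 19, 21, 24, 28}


Set A = {3, 12, 24, 27, 32, 33, 36}
Set B = {8, 11, 19, 21, 24, 28}
A △ B = (A \ B) ∪ (B \ A)
Elements in A but not B: {3, 12, 27, 32, 33, 36}
Elements in B but not A: {8, 11, 19, 21, 28}
A △ B = {3, 8, 11, 12, 19, 21, 27, 28, 32, 33, 36}

{3, 8, 11, 12, 19, 21, 27, 28, 32, 33, 36}


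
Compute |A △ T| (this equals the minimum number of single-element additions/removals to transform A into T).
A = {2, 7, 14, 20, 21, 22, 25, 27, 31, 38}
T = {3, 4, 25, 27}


Set A = {2, 7, 14, 20, 21, 22, 25, 27, 31, 38}
Set T = {3, 4, 25, 27}
Elements to remove from A (in A, not in T): {2, 7, 14, 20, 21, 22, 31, 38} → 8 removals
Elements to add to A (in T, not in A): {3, 4} → 2 additions
Total edits = 8 + 2 = 10

10


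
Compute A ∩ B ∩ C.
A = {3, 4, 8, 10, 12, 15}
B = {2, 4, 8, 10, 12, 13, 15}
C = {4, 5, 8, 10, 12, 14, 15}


Set A = {3, 4, 8, 10, 12, 15}
Set B = {2, 4, 8, 10, 12, 13, 15}
Set C = {4, 5, 8, 10, 12, 14, 15}
First, A ∩ B = {4, 8, 10, 12, 15}
Then, (A ∩ B) ∩ C = {4, 8, 10, 12, 15}

{4, 8, 10, 12, 15}


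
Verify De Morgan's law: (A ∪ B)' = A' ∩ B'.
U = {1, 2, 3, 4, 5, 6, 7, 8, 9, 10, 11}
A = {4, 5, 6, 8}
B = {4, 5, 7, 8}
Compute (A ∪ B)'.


U = {1, 2, 3, 4, 5, 6, 7, 8, 9, 10, 11}
A = {4, 5, 6, 8}, B = {4, 5, 7, 8}
A ∪ B = {4, 5, 6, 7, 8}
(A ∪ B)' = U \ (A ∪ B) = {1, 2, 3, 9, 10, 11}
Verification via A' ∩ B': A' = {1, 2, 3, 7, 9, 10, 11}, B' = {1, 2, 3, 6, 9, 10, 11}
A' ∩ B' = {1, 2, 3, 9, 10, 11} ✓

{1, 2, 3, 9, 10, 11}


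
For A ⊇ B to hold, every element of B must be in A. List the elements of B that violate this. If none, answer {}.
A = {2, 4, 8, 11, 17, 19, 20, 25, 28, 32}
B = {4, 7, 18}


Set A = {2, 4, 8, 11, 17, 19, 20, 25, 28, 32}
Set B = {4, 7, 18}
Check each element of B against A:
4 ∈ A, 7 ∉ A (include), 18 ∉ A (include)
Elements of B not in A: {7, 18}

{7, 18}


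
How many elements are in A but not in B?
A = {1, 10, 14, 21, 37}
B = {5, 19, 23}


Set A = {1, 10, 14, 21, 37}
Set B = {5, 19, 23}
A \ B = {1, 10, 14, 21, 37}
|A \ B| = 5

5


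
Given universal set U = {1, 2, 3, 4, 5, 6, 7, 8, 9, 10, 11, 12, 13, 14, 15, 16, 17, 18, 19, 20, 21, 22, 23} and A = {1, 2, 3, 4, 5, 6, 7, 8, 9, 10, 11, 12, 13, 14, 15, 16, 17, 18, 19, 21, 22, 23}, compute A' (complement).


Universal set U = {1, 2, 3, 4, 5, 6, 7, 8, 9, 10, 11, 12, 13, 14, 15, 16, 17, 18, 19, 20, 21, 22, 23}
Set A = {1, 2, 3, 4, 5, 6, 7, 8, 9, 10, 11, 12, 13, 14, 15, 16, 17, 18, 19, 21, 22, 23}
A' = U \ A = elements in U but not in A
Checking each element of U:
1 (in A, exclude), 2 (in A, exclude), 3 (in A, exclude), 4 (in A, exclude), 5 (in A, exclude), 6 (in A, exclude), 7 (in A, exclude), 8 (in A, exclude), 9 (in A, exclude), 10 (in A, exclude), 11 (in A, exclude), 12 (in A, exclude), 13 (in A, exclude), 14 (in A, exclude), 15 (in A, exclude), 16 (in A, exclude), 17 (in A, exclude), 18 (in A, exclude), 19 (in A, exclude), 20 (not in A, include), 21 (in A, exclude), 22 (in A, exclude), 23 (in A, exclude)
A' = {20}

{20}


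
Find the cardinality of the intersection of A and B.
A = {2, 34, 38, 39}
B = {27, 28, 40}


Set A = {2, 34, 38, 39}
Set B = {27, 28, 40}
A ∩ B = {}
|A ∩ B| = 0

0


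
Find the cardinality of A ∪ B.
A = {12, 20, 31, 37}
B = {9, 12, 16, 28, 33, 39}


Set A = {12, 20, 31, 37}, |A| = 4
Set B = {9, 12, 16, 28, 33, 39}, |B| = 6
A ∩ B = {12}, |A ∩ B| = 1
|A ∪ B| = |A| + |B| - |A ∩ B| = 4 + 6 - 1 = 9

9


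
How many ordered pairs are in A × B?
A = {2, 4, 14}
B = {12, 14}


Set A = {2, 4, 14} has 3 elements.
Set B = {12, 14} has 2 elements.
|A × B| = |A| × |B| = 3 × 2 = 6

6


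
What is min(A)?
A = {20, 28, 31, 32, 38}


Set A = {20, 28, 31, 32, 38}
Elements in ascending order: 20, 28, 31, 32, 38
The smallest element is 20.

20


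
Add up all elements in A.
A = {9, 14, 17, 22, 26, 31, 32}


Set A = {9, 14, 17, 22, 26, 31, 32}
Sum = 9 + 14 + 17 + 22 + 26 + 31 + 32 = 151

151


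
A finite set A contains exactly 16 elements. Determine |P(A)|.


The set has 16 elements.
The power set contains all possible subsets.
|P(A)| = 2^|A| = 2^16 = 65536

65536


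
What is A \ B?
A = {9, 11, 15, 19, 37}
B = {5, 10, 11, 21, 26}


Set A = {9, 11, 15, 19, 37}
Set B = {5, 10, 11, 21, 26}
A \ B includes elements in A that are not in B.
Check each element of A:
9 (not in B, keep), 11 (in B, remove), 15 (not in B, keep), 19 (not in B, keep), 37 (not in B, keep)
A \ B = {9, 15, 19, 37}

{9, 15, 19, 37}


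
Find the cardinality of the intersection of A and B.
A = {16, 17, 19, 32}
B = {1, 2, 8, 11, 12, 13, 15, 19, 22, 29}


Set A = {16, 17, 19, 32}
Set B = {1, 2, 8, 11, 12, 13, 15, 19, 22, 29}
A ∩ B = {19}
|A ∩ B| = 1

1


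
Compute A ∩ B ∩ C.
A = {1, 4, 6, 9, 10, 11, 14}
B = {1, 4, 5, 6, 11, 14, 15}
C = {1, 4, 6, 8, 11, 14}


Set A = {1, 4, 6, 9, 10, 11, 14}
Set B = {1, 4, 5, 6, 11, 14, 15}
Set C = {1, 4, 6, 8, 11, 14}
First, A ∩ B = {1, 4, 6, 11, 14}
Then, (A ∩ B) ∩ C = {1, 4, 6, 11, 14}

{1, 4, 6, 11, 14}


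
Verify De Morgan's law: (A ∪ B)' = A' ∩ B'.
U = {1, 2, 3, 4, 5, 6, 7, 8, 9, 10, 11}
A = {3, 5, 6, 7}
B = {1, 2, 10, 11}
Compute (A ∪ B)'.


U = {1, 2, 3, 4, 5, 6, 7, 8, 9, 10, 11}
A = {3, 5, 6, 7}, B = {1, 2, 10, 11}
A ∪ B = {1, 2, 3, 5, 6, 7, 10, 11}
(A ∪ B)' = U \ (A ∪ B) = {4, 8, 9}
Verification via A' ∩ B': A' = {1, 2, 4, 8, 9, 10, 11}, B' = {3, 4, 5, 6, 7, 8, 9}
A' ∩ B' = {4, 8, 9} ✓

{4, 8, 9}


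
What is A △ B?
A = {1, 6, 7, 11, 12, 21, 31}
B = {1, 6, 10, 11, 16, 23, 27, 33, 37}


Set A = {1, 6, 7, 11, 12, 21, 31}
Set B = {1, 6, 10, 11, 16, 23, 27, 33, 37}
A △ B = (A \ B) ∪ (B \ A)
Elements in A but not B: {7, 12, 21, 31}
Elements in B but not A: {10, 16, 23, 27, 33, 37}
A △ B = {7, 10, 12, 16, 21, 23, 27, 31, 33, 37}

{7, 10, 12, 16, 21, 23, 27, 31, 33, 37}


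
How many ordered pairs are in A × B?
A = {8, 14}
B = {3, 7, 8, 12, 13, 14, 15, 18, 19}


Set A = {8, 14} has 2 elements.
Set B = {3, 7, 8, 12, 13, 14, 15, 18, 19} has 9 elements.
|A × B| = |A| × |B| = 2 × 9 = 18

18


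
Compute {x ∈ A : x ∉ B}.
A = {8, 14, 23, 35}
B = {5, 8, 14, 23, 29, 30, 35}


Set A = {8, 14, 23, 35}
Set B = {5, 8, 14, 23, 29, 30, 35}
Check each element of A against B:
8 ∈ B, 14 ∈ B, 23 ∈ B, 35 ∈ B
Elements of A not in B: {}

{}


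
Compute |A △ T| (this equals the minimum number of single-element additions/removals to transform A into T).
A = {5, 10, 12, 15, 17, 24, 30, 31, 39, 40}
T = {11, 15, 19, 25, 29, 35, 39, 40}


Set A = {5, 10, 12, 15, 17, 24, 30, 31, 39, 40}
Set T = {11, 15, 19, 25, 29, 35, 39, 40}
Elements to remove from A (in A, not in T): {5, 10, 12, 17, 24, 30, 31} → 7 removals
Elements to add to A (in T, not in A): {11, 19, 25, 29, 35} → 5 additions
Total edits = 7 + 5 = 12

12


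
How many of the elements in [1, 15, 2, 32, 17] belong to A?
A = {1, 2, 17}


Set A = {1, 2, 17}
Candidates: [1, 15, 2, 32, 17]
Check each candidate:
1 ∈ A, 15 ∉ A, 2 ∈ A, 32 ∉ A, 17 ∈ A
Count of candidates in A: 3

3


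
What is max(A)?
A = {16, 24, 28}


Set A = {16, 24, 28}
Elements in ascending order: 16, 24, 28
The largest element is 28.

28


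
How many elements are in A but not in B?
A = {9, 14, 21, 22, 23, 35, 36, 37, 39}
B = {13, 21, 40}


Set A = {9, 14, 21, 22, 23, 35, 36, 37, 39}
Set B = {13, 21, 40}
A \ B = {9, 14, 22, 23, 35, 36, 37, 39}
|A \ B| = 8

8
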